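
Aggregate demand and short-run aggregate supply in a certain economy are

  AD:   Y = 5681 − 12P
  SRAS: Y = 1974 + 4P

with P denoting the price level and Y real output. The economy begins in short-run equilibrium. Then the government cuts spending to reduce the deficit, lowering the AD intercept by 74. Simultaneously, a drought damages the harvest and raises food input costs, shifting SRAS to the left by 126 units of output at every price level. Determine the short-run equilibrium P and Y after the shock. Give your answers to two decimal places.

P = 234.94, Y = 2787.75

After both shocks: AD is Y = 5607 − 12P and SRAS is Y = 1848 + 4P.
Setting them equal: 3759 = 16P, so P = 234.94.
Substituting into AD, Y = 2787.75.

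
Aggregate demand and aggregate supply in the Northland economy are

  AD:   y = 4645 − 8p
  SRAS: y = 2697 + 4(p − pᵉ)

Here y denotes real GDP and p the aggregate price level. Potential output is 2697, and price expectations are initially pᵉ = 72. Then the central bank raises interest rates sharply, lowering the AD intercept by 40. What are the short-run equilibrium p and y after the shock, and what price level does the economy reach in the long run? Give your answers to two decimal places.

Short run: p = 183.00, y = 3141.00. Long run: p = 238.50.

AD shifts left: new AD is y = 4605 − 8p. With pᵉ = 72, SRAS is y = 2409 + 4p.
Short run: 4605 − 8p = 2409 + 4p gives 2196 = 12p, so p = 183.00 and y = 4605 − 8p = 3141.00.
y = 3141.00 is above potential 2697; expectations adjust and SRAS shifts left until y = 2697.
Long run: on the new AD curve, 2697 = 4605 − 8p gives p = 238.50.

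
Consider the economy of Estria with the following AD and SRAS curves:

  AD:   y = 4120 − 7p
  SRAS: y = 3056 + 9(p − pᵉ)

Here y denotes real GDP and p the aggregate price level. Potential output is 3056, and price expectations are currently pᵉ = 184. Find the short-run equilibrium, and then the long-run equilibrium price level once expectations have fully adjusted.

Short run: with pᵉ = 184, SRAS is y = 1400 + 9p. Setting AD = SRAS gives 2720 = 16p, so p = 170 and y = 4120 − 7·170 = 2930.
Output 2930 is below potential 3056, so over time expected prices fall and SRAS shifts right until y returns to 3056.
Long run: y = 3056 on the AD curve gives 3056 = 4120 − 7p, so p = 152.

Short run: p = 170, y = 2930. Long run: p = 152.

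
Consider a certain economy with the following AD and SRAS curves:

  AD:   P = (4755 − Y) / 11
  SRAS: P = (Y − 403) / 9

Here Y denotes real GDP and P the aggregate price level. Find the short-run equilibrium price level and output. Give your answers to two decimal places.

Rearrange AD to Y = 4755 − 11P.
Rearrange SRAS to Y = 403 + 9P.
Set AD = SRAS: 4755 − 11P = 403 + 9P, so 4352 = 20P and P = 217.60.
Substituting into AD, Y = 4755 − 11P = 2361.40.

P = 217.60, Y = 2361.40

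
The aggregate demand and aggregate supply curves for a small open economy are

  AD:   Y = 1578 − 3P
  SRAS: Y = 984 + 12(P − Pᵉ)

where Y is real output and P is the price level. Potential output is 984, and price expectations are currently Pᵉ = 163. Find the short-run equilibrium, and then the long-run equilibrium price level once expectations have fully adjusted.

Short run: with Pᵉ = 163, SRAS is Y = 12P − 972. Setting AD = SRAS gives 2550 = 15P, so P = 170 and Y = 1578 − 3·170 = 1068.
Output 1068 is above potential 984, so over time expected prices rise and SRAS shifts left until Y returns to 984.
Long run: Y = 984 on the AD curve gives 984 = 1578 − 3P, so P = 198.

Short run: P = 170, Y = 1068. Long run: P = 198.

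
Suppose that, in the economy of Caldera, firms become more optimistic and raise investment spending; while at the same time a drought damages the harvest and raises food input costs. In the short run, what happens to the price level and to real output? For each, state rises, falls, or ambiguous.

The first event is a positive demand shock: AD shifts right, which by itself pushes P up and Y up.
The second is an adverse supply shock: SRAS shifts left, which by itself pushes P up and Y down.
Both shocks push P up, so P rises. The two shocks push Y in opposite directions, so the effect on Y is ambiguous.

Price level: rises; output: ambiguous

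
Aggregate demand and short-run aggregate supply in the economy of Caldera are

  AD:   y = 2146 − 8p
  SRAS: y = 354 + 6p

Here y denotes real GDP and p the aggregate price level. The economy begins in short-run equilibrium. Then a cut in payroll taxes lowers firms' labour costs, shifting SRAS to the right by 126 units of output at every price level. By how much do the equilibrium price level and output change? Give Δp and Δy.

Δp = -9, Δy = +72

This is a positive supply shock: SRAS shifts right.
New SRAS: y = 480 + 6p.
Set AD = SRAS: 2146 − 8p = 480 + 6p, so 1666 = 14p and p = 119.
y = 2146 − 8·119 = 1194.
Initially p = 128, y = 1122, so Δp = -9 and Δy = +72.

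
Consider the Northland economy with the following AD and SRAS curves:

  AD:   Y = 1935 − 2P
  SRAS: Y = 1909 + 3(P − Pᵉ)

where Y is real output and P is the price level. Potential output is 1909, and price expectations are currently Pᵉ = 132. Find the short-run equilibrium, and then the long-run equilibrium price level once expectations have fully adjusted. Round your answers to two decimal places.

Short run: P = 84.40, Y = 1766.20. Long run: P = 13.00.

Short run: with Pᵉ = 132, SRAS is Y = 1513 + 3P. Setting AD = SRAS gives 422 = 5P, so P = 84.40 and Y = 1935 − 2P = 1766.20.
Output 1766.20 is below potential 1909, so over time expected prices fall and SRAS shifts right until Y returns to 1909.
Long run: Y = 1909 on the AD curve gives 1909 = 1935 − 2P, so P = 13.00.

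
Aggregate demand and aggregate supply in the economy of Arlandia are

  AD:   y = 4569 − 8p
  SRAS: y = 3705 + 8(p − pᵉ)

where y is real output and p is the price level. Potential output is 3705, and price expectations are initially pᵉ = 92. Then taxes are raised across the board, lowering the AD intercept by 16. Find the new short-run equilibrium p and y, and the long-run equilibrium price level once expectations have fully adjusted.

Short run: p = 99, y = 3761. Long run: p = 106.

AD shifts left: new AD is y = 4553 − 8p. With pᵉ = 92, SRAS is y = 2969 + 8p.
Short run: 4553 − 8p = 2969 + 8p gives 1584 = 16p, so p = 99 and y = 4553 − 8·99 = 3761.
y = 3761 is above potential 3705; expectations adjust and SRAS shifts left until y = 3705.
Long run: on the new AD curve, 3705 = 4553 − 8p gives p = 106.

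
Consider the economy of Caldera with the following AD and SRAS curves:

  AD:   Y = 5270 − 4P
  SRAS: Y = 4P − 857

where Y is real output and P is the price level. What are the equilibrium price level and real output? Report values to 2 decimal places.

Set AD = SRAS: 5270 − 4P = 4P − 857, so 6127 = 8P and P = 765.88.
Substituting into AD, Y = 5270 − 4P = 2206.50.

P = 765.88, Y = 2206.50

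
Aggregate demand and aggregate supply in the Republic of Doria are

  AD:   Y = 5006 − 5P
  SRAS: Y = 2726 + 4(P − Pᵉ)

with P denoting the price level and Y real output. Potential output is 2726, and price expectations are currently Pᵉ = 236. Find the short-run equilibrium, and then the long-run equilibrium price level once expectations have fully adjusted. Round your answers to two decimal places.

Short run: P = 358.22, Y = 3214.89. Long run: P = 456.00.

Short run: with Pᵉ = 236, SRAS is Y = 1782 + 4P. Setting AD = SRAS gives 3224 = 9P, so P = 358.22 and Y = 5006 − 5P = 3214.89.
Output 3214.89 is above potential 2726, so over time expected prices rise and SRAS shifts left until Y returns to 2726.
Long run: Y = 2726 on the AD curve gives 2726 = 5006 − 5P, so P = 456.00.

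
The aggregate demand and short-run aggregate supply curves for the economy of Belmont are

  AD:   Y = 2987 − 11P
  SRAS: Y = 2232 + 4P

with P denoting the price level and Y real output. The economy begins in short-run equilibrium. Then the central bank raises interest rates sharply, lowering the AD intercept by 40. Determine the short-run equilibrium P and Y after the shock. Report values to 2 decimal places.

P = 47.67, Y = 2422.67

This is a negative demand shock: AD shifts left.
New AD: Y = 2947 − 11P.
Set AD = SRAS: 2947 − 11P = 2232 + 4P, so 715 = 15P and P = 47.67.
Substituting into AD, Y = 2422.67.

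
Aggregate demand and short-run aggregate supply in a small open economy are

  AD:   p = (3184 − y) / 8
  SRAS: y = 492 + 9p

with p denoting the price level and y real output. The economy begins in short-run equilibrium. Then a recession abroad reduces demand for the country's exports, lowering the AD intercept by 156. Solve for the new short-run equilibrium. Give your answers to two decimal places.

p = 149.18, y = 1834.59

This is a negative demand shock: AD shifts left.
New AD: y = 3028 − 8p.
Set AD = SRAS: 3028 − 8p = 492 + 9p, so 2536 = 17p and p = 149.18.
Substituting into AD, y = 1834.59.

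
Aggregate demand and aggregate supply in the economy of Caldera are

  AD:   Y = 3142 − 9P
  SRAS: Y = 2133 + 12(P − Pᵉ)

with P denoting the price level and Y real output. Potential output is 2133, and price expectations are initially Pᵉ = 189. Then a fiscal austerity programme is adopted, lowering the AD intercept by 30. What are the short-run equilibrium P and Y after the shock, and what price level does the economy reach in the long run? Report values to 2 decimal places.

AD shifts left: new AD is Y = 3112 − 9P. With Pᵉ = 189, SRAS is Y = 12P − 135.
Short run: 3112 − 9P = 12P − 135 gives 3247 = 21P, so P = 154.62 and Y = 3112 − 9P = 1720.43.
Y = 1720.43 is below potential 2133; expectations adjust and SRAS shifts right until Y = 2133.
Long run: on the new AD curve, 2133 = 3112 − 9P gives P = 108.78.

Short run: P = 154.62, Y = 1720.43. Long run: P = 108.78.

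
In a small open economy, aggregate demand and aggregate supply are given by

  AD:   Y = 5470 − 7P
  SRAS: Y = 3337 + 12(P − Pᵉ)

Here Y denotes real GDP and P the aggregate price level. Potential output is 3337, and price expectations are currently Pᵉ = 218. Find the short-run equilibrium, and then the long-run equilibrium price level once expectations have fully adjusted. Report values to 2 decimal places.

Short run: P = 249.95, Y = 3720.37. Long run: P = 304.71.

Short run: with Pᵉ = 218, SRAS is Y = 721 + 12P. Setting AD = SRAS gives 4749 = 19P, so P = 249.95 and Y = 5470 − 7P = 3720.37.
Output 3720.37 is above potential 3337, so over time expected prices rise and SRAS shifts left until Y returns to 3337.
Long run: Y = 3337 on the AD curve gives 3337 = 5470 − 7P, so P = 304.71.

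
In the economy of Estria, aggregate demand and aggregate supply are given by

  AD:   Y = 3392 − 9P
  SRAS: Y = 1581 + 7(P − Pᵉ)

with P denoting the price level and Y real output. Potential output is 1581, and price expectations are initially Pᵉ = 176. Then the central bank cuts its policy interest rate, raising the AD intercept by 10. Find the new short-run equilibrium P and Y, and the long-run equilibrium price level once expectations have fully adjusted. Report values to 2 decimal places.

AD shifts right: new AD is Y = 3402 − 9P. With Pᵉ = 176, SRAS is Y = 349 + 7P.
Short run: 3402 − 9P = 349 + 7P gives 3053 = 16P, so P = 190.81 and Y = 3402 − 9P = 1684.69.
Y = 1684.69 is above potential 1581; expectations adjust and SRAS shifts left until Y = 1581.
Long run: on the new AD curve, 1581 = 3402 − 9P gives P = 202.33.

Short run: P = 190.81, Y = 1684.69. Long run: P = 202.33.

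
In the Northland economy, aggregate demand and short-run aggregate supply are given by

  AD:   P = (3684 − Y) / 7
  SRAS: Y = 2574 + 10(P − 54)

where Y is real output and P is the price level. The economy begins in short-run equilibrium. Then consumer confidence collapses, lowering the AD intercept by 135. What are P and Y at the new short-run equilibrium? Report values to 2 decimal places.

This is a negative demand shock: AD shifts left.
New AD: Y = 3549 − 7P.
SRAS can be written Y = 2034 + 10P.
Set AD = SRAS: 3549 − 7P = 2034 + 10P, so 1515 = 17P and P = 89.12.
Substituting into AD, Y = 2925.18.

P = 89.12, Y = 2925.18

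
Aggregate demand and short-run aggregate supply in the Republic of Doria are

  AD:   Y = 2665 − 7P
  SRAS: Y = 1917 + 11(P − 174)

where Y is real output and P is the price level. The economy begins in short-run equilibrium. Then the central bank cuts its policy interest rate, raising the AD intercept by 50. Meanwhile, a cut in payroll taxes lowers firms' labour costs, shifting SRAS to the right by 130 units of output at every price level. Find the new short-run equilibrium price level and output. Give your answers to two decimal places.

After both shocks: AD is Y = 2715 − 7P and SRAS is Y = 133 + 11P.
Setting them equal: 2582 = 18P, so P = 143.44.
Substituting into AD, Y = 1710.89.

P = 143.44, Y = 1710.89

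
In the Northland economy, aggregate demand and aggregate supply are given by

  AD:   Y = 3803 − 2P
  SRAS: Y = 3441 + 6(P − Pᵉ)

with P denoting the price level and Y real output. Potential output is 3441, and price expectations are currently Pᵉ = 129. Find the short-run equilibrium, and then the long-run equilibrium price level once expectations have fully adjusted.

Short run: P = 142, Y = 3519. Long run: P = 181.

Short run: with Pᵉ = 129, SRAS is Y = 2667 + 6P. Setting AD = SRAS gives 1136 = 8P, so P = 142 and Y = 3803 − 2·142 = 3519.
Output 3519 is above potential 3441, so over time expected prices rise and SRAS shifts left until Y returns to 3441.
Long run: Y = 3441 on the AD curve gives 3441 = 3803 − 2P, so P = 181.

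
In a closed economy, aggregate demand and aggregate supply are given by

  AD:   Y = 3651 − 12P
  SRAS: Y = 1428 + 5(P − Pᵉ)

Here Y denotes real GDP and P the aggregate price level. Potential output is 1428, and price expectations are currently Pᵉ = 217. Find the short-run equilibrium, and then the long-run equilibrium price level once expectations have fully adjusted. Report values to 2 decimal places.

Short run: P = 194.59, Y = 1315.94. Long run: P = 185.25.

Short run: with Pᵉ = 217, SRAS is Y = 343 + 5P. Setting AD = SRAS gives 3308 = 17P, so P = 194.59 and Y = 3651 − 12P = 1315.94.
Output 1315.94 is below potential 1428, so over time expected prices fall and SRAS shifts right until Y returns to 1428.
Long run: Y = 1428 on the AD curve gives 1428 = 3651 − 12P, so P = 185.25.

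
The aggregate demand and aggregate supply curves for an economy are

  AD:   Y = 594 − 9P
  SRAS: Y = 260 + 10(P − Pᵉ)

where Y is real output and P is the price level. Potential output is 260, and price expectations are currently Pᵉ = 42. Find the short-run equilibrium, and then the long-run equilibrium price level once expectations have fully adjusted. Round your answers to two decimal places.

Short run: with Pᵉ = 42, SRAS is Y = 10P − 160. Setting AD = SRAS gives 754 = 19P, so P = 39.68 and Y = 594 − 9P = 236.84.
Output 236.84 is below potential 260, so over time expected prices fall and SRAS shifts right until Y returns to 260.
Long run: Y = 260 on the AD curve gives 260 = 594 − 9P, so P = 37.11.

Short run: P = 39.68, Y = 236.84. Long run: P = 37.11.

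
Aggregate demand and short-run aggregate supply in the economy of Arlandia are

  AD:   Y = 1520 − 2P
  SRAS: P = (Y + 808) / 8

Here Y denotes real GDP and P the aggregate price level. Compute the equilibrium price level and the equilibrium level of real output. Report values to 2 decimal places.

Rearrange SRAS to Y = 8P − 808.
Set AD = SRAS: 1520 − 2P = 8P − 808, so 2328 = 10P and P = 232.80.
Substituting into AD, Y = 1520 − 2P = 1054.40.

P = 232.80, Y = 1054.40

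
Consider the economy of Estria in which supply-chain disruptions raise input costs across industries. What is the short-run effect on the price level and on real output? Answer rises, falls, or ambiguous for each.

This is an adverse supply shock: SRAS shifts left.
Moving along the downward-sloping AD curve, P rises and Y falls.

Price level: rises; output: falls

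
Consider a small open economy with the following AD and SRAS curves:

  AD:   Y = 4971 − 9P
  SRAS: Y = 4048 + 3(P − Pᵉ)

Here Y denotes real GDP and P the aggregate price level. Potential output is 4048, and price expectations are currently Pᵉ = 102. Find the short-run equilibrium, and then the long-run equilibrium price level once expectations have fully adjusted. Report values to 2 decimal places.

Short run: with Pᵉ = 102, SRAS is Y = 3742 + 3P. Setting AD = SRAS gives 1229 = 12P, so P = 102.42 and Y = 4971 − 9P = 4049.25.
Output 4049.25 is above potential 4048, so over time expected prices rise and SRAS shifts left until Y returns to 4048.
Long run: Y = 4048 on the AD curve gives 4048 = 4971 − 9P, so P = 102.56.

Short run: P = 102.42, Y = 4049.25. Long run: P = 102.56.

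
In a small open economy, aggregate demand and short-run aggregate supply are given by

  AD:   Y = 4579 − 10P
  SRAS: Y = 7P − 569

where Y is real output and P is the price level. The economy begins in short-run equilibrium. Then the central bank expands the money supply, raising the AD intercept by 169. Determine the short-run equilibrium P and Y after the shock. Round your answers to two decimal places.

P = 312.76, Y = 1620.35

This is a positive demand shock: AD shifts right.
New AD: Y = 4748 − 10P.
Set AD = SRAS: 4748 − 10P = 7P − 569, so 5317 = 17P and P = 312.76.
Substituting into AD, Y = 1620.35.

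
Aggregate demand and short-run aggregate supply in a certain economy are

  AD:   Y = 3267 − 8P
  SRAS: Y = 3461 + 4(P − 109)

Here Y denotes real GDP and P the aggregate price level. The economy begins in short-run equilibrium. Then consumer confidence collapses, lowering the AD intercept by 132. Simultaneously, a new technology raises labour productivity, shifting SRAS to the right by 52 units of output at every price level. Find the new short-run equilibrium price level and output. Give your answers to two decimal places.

After both shocks: AD is Y = 3135 − 8P and SRAS is Y = 3077 + 4P.
Setting them equal: 58 = 12P, so P = 4.83.
Substituting into AD, Y = 3096.33.

P = 4.83, Y = 3096.33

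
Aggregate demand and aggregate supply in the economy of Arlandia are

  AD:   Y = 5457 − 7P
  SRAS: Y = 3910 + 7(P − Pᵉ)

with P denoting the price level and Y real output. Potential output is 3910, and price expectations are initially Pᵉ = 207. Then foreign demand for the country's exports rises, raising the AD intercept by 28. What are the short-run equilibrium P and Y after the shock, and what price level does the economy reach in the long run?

AD shifts right: new AD is Y = 5485 − 7P. With Pᵉ = 207, SRAS is Y = 2461 + 7P.
Short run: 5485 − 7P = 2461 + 7P gives 3024 = 14P, so P = 216 and Y = 5485 − 7·216 = 3973.
Y = 3973 is above potential 3910; expectations adjust and SRAS shifts left until Y = 3910.
Long run: on the new AD curve, 3910 = 5485 − 7P gives P = 225.

Short run: P = 216, Y = 3973. Long run: P = 225.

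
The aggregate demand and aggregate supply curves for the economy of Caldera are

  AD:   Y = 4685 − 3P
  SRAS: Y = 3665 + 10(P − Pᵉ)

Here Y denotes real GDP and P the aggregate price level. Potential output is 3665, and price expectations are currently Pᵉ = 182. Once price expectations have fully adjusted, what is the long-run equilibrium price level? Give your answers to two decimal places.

Short run: with Pᵉ = 182, SRAS is Y = 1845 + 10P. Setting AD = SRAS gives 2840 = 13P, so P = 218.46 and Y = 4685 − 3P = 4029.62.
Output 4029.62 is above potential 3665, so over time expected prices rise and SRAS shifts left until Y returns to 3665.
Long run: Y = 3665 on the AD curve gives 3665 = 4685 − 3P, so P = 340.00.

Long-run P = 340.00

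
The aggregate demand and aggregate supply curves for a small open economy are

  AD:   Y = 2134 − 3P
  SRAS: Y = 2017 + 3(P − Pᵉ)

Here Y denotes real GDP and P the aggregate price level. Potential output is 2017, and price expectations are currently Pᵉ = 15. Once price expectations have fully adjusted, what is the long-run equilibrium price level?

Long-run P = 39

Short run: with Pᵉ = 15, SRAS is Y = 1972 + 3P. Setting AD = SRAS gives 162 = 6P, so P = 27 and Y = 2134 − 3·27 = 2053.
Output 2053 is above potential 2017, so over time expected prices rise and SRAS shifts left until Y returns to 2017.
Long run: Y = 2017 on the AD curve gives 2017 = 2134 − 3P, so P = 39.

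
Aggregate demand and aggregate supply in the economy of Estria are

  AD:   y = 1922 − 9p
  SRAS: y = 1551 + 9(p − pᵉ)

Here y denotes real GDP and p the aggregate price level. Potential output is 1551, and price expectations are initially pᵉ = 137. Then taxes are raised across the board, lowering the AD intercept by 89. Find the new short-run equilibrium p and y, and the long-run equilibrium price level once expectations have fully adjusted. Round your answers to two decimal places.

AD shifts left: new AD is y = 1833 − 9p. With pᵉ = 137, SRAS is y = 318 + 9p.
Short run: 1833 − 9p = 318 + 9p gives 1515 = 18p, so p = 84.17 and y = 1833 − 9p = 1075.50.
y = 1075.50 is below potential 1551; expectations adjust and SRAS shifts right until y = 1551.
Long run: on the new AD curve, 1551 = 1833 − 9p gives p = 31.33.

Short run: p = 84.17, y = 1075.50. Long run: p = 31.33.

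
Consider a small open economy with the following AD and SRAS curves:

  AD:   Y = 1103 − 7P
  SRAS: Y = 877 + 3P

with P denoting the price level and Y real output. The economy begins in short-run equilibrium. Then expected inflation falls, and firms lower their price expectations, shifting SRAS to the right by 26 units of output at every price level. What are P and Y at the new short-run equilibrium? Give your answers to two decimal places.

P = 20.00, Y = 963.00

This is a positive supply shock: SRAS shifts right.
New SRAS: Y = 903 + 3P.
Set AD = SRAS: 1103 − 7P = 903 + 3P, so 200 = 10P and P = 20.00.
Substituting into AD, Y = 963.00.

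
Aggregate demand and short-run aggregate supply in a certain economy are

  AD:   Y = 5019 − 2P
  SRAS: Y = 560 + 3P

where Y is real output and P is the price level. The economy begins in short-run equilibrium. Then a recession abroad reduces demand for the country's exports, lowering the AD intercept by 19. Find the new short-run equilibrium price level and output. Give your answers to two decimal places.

This is a negative demand shock: AD shifts left.
New AD: Y = 5000 − 2P.
Set AD = SRAS: 5000 − 2P = 560 + 3P, so 4440 = 5P and P = 888.00.
Substituting into AD, Y = 3224.00.

P = 888.00, Y = 3224.00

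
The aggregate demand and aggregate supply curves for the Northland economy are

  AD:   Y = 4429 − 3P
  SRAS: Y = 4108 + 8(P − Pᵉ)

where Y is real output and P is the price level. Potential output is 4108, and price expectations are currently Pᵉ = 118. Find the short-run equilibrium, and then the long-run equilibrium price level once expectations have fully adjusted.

Short run: P = 115, Y = 4084. Long run: P = 107.

Short run: with Pᵉ = 118, SRAS is Y = 3164 + 8P. Setting AD = SRAS gives 1265 = 11P, so P = 115 and Y = 4429 − 3·115 = 4084.
Output 4084 is below potential 4108, so over time expected prices fall and SRAS shifts right until Y returns to 4108.
Long run: Y = 4108 on the AD curve gives 4108 = 4429 − 3P, so P = 107.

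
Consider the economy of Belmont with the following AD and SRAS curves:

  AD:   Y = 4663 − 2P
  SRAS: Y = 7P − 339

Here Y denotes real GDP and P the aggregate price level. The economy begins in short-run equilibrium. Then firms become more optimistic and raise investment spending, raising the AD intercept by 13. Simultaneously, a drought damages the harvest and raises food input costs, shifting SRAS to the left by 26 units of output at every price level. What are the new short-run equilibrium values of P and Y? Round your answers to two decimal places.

P = 560.11, Y = 3555.78

After both shocks: AD is Y = 4676 − 2P and SRAS is Y = 7P − 365.
Setting them equal: 5041 = 9P, so P = 560.11.
Substituting into AD, Y = 3555.78.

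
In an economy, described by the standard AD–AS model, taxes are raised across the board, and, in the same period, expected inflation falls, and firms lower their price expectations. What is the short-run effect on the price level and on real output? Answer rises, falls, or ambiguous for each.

Price level: falls; output: ambiguous

The first event is a negative demand shock: AD shifts left, which by itself pushes P down and Y down.
The second is a favourable supply shock: SRAS shifts right, which by itself pushes P down and Y up.
Both shocks push P down, so P falls. The two shocks push Y in opposite directions, so the effect on Y is ambiguous.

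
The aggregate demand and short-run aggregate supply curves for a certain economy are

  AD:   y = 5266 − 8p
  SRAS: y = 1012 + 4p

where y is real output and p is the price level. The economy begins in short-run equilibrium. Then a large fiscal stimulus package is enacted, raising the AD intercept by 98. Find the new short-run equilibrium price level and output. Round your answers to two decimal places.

p = 362.67, y = 2462.67

This is a positive demand shock: AD shifts right.
New AD: y = 5364 − 8p.
Set AD = SRAS: 5364 − 8p = 1012 + 4p, so 4352 = 12p and p = 362.67.
Substituting into AD, y = 2462.67.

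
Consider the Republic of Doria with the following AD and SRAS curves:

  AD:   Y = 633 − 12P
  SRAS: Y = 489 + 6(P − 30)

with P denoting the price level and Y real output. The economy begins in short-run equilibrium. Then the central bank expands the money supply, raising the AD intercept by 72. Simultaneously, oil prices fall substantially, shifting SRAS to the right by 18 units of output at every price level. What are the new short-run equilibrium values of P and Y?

After both shocks: AD is Y = 705 − 12P and SRAS is Y = 327 + 6P.
Setting them equal: 378 = 18P, so P = 21.
Y = 705 − 12·21 = 453.

P = 21, Y = 453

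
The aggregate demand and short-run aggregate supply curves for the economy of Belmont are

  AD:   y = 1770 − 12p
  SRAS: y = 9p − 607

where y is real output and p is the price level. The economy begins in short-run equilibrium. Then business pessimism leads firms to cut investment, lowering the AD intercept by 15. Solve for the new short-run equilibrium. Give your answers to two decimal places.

This is a negative demand shock: AD shifts left.
New AD: y = 1755 − 12p.
Set AD = SRAS: 1755 − 12p = 9p − 607, so 2362 = 21p and p = 112.48.
Substituting into AD, y = 405.29.

p = 112.48, y = 405.29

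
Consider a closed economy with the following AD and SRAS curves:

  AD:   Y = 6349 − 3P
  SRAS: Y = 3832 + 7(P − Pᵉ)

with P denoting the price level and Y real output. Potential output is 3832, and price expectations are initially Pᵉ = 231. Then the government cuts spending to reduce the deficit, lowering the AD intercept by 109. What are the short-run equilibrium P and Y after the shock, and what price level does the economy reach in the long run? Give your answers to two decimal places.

AD shifts left: new AD is Y = 6240 − 3P. With Pᵉ = 231, SRAS is Y = 2215 + 7P.
Short run: 6240 − 3P = 2215 + 7P gives 4025 = 10P, so P = 402.50 and Y = 6240 − 3P = 5032.50.
Y = 5032.50 is above potential 3832; expectations adjust and SRAS shifts left until Y = 3832.
Long run: on the new AD curve, 3832 = 6240 − 3P gives P = 802.67.

Short run: P = 402.50, Y = 5032.50. Long run: P = 802.67.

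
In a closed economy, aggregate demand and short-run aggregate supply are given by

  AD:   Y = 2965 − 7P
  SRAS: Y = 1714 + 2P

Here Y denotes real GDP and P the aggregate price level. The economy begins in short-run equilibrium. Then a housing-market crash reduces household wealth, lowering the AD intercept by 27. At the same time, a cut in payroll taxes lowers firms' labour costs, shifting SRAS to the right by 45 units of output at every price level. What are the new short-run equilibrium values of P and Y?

P = 131, Y = 2021

After both shocks: AD is Y = 2938 − 7P and SRAS is Y = 1759 + 2P.
Setting them equal: 1179 = 9P, so P = 131.
Y = 2938 − 7·131 = 2021.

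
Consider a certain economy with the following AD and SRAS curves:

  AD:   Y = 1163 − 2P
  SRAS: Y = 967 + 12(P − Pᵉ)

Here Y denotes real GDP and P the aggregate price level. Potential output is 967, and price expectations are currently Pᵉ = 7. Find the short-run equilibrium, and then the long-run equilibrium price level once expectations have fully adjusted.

Short run: P = 20, Y = 1123. Long run: P = 98.

Short run: with Pᵉ = 7, SRAS is Y = 883 + 12P. Setting AD = SRAS gives 280 = 14P, so P = 20 and Y = 1163 − 2·20 = 1123.
Output 1123 is above potential 967, so over time expected prices rise and SRAS shifts left until Y returns to 967.
Long run: Y = 967 on the AD curve gives 967 = 1163 − 2P, so P = 98.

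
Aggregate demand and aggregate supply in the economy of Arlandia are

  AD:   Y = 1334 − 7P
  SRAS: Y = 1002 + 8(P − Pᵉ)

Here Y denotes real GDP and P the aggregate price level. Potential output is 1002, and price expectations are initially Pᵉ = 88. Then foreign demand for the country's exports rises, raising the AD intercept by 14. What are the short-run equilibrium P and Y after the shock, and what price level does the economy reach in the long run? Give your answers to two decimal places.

Short run: P = 70.00, Y = 858.00. Long run: P = 49.43.

AD shifts right: new AD is Y = 1348 − 7P. With Pᵉ = 88, SRAS is Y = 298 + 8P.
Short run: 1348 − 7P = 298 + 8P gives 1050 = 15P, so P = 70.00 and Y = 1348 − 7P = 858.00.
Y = 858.00 is below potential 1002; expectations adjust and SRAS shifts right until Y = 1002.
Long run: on the new AD curve, 1002 = 1348 − 7P gives P = 49.43.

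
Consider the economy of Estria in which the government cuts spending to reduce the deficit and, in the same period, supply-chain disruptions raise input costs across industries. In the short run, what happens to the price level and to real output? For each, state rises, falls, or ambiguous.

Price level: ambiguous; output: falls

The first event is a negative demand shock: AD shifts left, which by itself pushes P down and Y down.
The second is an adverse supply shock: SRAS shifts left, which by itself pushes P up and Y down.
The two shocks push P in opposite directions, so the effect on P is ambiguous. Both shocks push Y down, so Y falls.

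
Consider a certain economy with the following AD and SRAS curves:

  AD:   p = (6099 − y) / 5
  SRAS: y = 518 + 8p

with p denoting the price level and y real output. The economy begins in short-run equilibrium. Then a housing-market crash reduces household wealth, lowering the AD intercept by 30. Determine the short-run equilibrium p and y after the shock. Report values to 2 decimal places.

p = 427.00, y = 3934.00

This is a negative demand shock: AD shifts left.
New AD: y = 6069 − 5p.
Set AD = SRAS: 6069 − 5p = 518 + 8p, so 5551 = 13p and p = 427.00.
Substituting into AD, y = 3934.00.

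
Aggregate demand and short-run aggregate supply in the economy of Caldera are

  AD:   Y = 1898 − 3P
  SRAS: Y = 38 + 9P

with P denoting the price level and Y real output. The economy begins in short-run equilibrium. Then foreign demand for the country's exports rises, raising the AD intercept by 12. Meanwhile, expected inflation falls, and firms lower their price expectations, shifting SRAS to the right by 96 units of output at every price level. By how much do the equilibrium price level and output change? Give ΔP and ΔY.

After both shocks: AD is Y = 1910 − 3P and SRAS is Y = 134 + 9P.
Setting them equal: 1776 = 12P, so P = 148.
Y = 1910 − 3·148 = 1466.
Initially P = 155, Y = 1433, so ΔP = -7 and ΔY = +33.

ΔP = -7, ΔY = +33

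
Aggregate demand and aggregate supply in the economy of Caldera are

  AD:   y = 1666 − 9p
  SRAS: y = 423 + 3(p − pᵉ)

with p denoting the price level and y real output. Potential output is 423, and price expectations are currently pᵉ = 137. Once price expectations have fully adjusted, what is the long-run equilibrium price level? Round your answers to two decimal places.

Long-run p = 138.11

Short run: with pᵉ = 137, SRAS is y = 12 + 3p. Setting AD = SRAS gives 1654 = 12p, so p = 137.83 and y = 1666 − 9p = 425.50.
Output 425.50 is above potential 423, so over time expected prices rise and SRAS shifts left until y returns to 423.
Long run: y = 423 on the AD curve gives 423 = 1666 − 9p, so p = 138.11.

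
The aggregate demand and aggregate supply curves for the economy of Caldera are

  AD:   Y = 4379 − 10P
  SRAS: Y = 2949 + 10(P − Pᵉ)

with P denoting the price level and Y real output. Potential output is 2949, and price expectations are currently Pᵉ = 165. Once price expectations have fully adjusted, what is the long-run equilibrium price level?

Short run: with Pᵉ = 165, SRAS is Y = 1299 + 10P. Setting AD = SRAS gives 3080 = 20P, so P = 154 and Y = 4379 − 10·154 = 2839.
Output 2839 is below potential 2949, so over time expected prices fall and SRAS shifts right until Y returns to 2949.
Long run: Y = 2949 on the AD curve gives 2949 = 4379 − 10P, so P = 143.

Long-run P = 143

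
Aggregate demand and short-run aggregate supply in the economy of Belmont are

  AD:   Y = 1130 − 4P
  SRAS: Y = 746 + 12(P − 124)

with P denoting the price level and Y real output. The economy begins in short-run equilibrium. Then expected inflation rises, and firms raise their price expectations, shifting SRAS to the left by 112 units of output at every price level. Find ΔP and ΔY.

ΔP = +7, ΔY = -28

This is a negative supply shock: SRAS shifts left.
New SRAS: Y = 12P − 854.
Set AD = SRAS: 1130 − 4P = 12P − 854, so 1984 = 16P and P = 124.
Y = 1130 − 4·124 = 634.
Initially P = 117, Y = 662, so ΔP = +7 and ΔY = -28.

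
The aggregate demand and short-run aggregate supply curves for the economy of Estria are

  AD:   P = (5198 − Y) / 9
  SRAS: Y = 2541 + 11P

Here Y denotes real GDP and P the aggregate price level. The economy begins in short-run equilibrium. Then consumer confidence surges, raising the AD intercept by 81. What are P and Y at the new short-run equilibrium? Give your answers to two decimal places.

P = 136.90, Y = 4046.90

This is a positive demand shock: AD shifts right.
New AD: Y = 5279 − 9P.
Set AD = SRAS: 5279 − 9P = 2541 + 11P, so 2738 = 20P and P = 136.90.
Substituting into AD, Y = 4046.90.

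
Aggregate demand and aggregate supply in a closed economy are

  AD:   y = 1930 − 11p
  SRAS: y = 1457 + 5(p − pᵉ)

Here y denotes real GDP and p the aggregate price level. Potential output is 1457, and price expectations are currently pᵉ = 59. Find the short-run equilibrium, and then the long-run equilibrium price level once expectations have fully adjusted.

Short run: with pᵉ = 59, SRAS is y = 1162 + 5p. Setting AD = SRAS gives 768 = 16p, so p = 48 and y = 1930 − 11·48 = 1402.
Output 1402 is below potential 1457, so over time expected prices fall and SRAS shifts right until y returns to 1457.
Long run: y = 1457 on the AD curve gives 1457 = 1930 − 11p, so p = 43.

Short run: p = 48, y = 1402. Long run: p = 43.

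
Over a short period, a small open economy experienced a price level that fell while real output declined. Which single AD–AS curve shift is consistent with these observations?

P fell and Y fell. An AD shift moves P and Y in the same direction; an SRAS shift moves them in opposite directions.
Here P and Y moved in the same direction, so the AD curve shifted.
Since Y fell, AD shifted left.

AD shifted left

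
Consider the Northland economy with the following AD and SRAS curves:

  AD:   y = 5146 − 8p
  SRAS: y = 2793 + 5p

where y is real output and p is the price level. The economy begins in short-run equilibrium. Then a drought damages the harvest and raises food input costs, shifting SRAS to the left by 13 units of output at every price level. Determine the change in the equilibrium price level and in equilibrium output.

This is a negative supply shock: SRAS shifts left.
New SRAS: y = 2780 + 5p.
Set AD = SRAS: 5146 − 8p = 2780 + 5p, so 2366 = 13p and p = 182.
y = 5146 − 8·182 = 3690.
Initially p = 181, y = 3698, so Δp = +1 and Δy = -8.

Δp = +1, Δy = -8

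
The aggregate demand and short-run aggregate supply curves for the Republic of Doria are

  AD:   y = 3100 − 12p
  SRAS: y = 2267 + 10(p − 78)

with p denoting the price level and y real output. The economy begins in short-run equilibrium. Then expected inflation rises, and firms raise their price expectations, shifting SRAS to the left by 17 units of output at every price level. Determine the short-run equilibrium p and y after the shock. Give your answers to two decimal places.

This is a negative supply shock: SRAS shifts left.
New SRAS: y = 1470 + 10p.
Set AD = SRAS: 3100 − 12p = 1470 + 10p, so 1630 = 22p and p = 74.09.
Substituting into AD, y = 2210.91.

p = 74.09, y = 2210.91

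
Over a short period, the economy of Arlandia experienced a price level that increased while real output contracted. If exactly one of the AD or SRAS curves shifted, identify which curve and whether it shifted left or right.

P rose and Y fell. An AD shift moves P and Y in the same direction; an SRAS shift moves them in opposite directions.
Here P and Y moved in opposite directions, so the SRAS curve shifted.
Since Y fell, SRAS shifted left.

SRAS shifted left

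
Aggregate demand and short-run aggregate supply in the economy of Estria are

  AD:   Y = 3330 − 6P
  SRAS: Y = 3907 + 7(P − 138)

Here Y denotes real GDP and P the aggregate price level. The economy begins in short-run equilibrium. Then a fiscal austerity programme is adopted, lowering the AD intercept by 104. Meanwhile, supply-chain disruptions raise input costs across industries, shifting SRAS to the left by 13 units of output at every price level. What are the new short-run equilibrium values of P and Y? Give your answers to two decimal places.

P = 22.92, Y = 3088.46

After both shocks: AD is Y = 3226 − 6P and SRAS is Y = 2928 + 7P.
Setting them equal: 298 = 13P, so P = 22.92.
Substituting into AD, Y = 3088.46.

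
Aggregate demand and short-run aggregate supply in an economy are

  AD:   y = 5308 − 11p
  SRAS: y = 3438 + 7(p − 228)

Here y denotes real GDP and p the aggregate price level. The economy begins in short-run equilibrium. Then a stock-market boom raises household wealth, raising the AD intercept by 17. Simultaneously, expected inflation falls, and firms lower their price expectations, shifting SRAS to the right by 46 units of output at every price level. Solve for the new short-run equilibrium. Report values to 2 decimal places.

p = 190.94, y = 3224.61

After both shocks: AD is y = 5325 − 11p and SRAS is y = 1888 + 7p.
Setting them equal: 3437 = 18p, so p = 190.94.
Substituting into AD, y = 3224.61.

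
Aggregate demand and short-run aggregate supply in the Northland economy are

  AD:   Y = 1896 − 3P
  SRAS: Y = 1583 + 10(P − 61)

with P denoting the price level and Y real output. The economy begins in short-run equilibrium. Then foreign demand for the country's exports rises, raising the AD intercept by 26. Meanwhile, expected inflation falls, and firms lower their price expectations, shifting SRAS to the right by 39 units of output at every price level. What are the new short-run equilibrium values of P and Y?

After both shocks: AD is Y = 1922 − 3P and SRAS is Y = 1012 + 10P.
Setting them equal: 910 = 13P, so P = 70.
Y = 1922 − 3·70 = 1712.

P = 70, Y = 1712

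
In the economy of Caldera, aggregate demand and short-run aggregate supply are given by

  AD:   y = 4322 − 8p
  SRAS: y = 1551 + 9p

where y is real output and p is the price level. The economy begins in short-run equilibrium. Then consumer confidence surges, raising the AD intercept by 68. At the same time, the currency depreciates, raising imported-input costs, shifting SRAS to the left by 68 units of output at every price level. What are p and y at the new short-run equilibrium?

p = 171, y = 3022

After both shocks: AD is y = 4390 − 8p and SRAS is y = 1483 + 9p.
Setting them equal: 2907 = 17p, so p = 171.
y = 4390 − 8·171 = 3022.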